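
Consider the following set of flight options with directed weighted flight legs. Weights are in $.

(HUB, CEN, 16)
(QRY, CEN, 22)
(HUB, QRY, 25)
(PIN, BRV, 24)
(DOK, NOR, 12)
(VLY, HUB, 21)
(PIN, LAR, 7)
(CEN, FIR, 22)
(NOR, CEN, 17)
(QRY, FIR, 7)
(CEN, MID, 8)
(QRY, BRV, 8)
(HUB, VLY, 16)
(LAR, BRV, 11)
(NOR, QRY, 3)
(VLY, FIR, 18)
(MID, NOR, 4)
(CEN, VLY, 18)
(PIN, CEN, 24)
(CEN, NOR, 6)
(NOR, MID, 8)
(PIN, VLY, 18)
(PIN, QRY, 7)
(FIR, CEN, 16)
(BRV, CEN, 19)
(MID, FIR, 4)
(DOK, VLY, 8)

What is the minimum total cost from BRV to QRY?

Settle nodes by increasing distance from BRV:
BRV: 0
CEN: 19  (via BRV)
NOR: 25  (via CEN)
MID: 27  (via CEN)
QRY: 28  (via NOR)
Shortest route: BRV–CEN–NOR–QRY = $28.

$28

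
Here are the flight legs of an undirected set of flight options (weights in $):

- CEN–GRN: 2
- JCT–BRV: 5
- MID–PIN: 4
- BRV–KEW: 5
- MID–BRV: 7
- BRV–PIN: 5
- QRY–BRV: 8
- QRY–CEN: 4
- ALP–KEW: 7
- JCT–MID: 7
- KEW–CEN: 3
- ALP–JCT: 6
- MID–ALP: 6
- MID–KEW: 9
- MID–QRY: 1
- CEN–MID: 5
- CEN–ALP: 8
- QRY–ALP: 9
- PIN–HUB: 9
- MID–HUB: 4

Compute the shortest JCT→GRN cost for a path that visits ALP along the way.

Shortest JCT→ALP: JCT–ALP = 6
Best ALP to GRN: ALP–CEN–GRN costing 10
Total via ALP: 6 + 10 = $16.

$16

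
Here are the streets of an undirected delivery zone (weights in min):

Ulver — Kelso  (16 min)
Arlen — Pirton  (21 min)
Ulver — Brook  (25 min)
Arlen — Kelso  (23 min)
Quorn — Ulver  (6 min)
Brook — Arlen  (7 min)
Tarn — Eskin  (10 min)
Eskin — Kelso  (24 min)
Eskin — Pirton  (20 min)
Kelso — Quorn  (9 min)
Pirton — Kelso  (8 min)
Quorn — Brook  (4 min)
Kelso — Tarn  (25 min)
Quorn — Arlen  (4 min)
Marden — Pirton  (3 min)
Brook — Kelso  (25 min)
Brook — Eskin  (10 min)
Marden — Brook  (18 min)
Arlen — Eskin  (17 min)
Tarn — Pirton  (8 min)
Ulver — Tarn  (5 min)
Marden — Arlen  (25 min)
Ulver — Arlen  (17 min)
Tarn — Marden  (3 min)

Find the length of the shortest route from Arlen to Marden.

Running Dijkstra from Arlen:
Arlen: 0
Quorn: 4  (via Arlen)
Brook: 7  (via Arlen)
Ulver: 10  (via Quorn)
Kelso: 13  (via Quorn)
Tarn: 15  (via Ulver)
Eskin: 17  (via Arlen)
Marden: 18  (via Tarn)
Shortest route: Arlen–Quorn–Ulver–Tarn–Marden = 18 min.

18 min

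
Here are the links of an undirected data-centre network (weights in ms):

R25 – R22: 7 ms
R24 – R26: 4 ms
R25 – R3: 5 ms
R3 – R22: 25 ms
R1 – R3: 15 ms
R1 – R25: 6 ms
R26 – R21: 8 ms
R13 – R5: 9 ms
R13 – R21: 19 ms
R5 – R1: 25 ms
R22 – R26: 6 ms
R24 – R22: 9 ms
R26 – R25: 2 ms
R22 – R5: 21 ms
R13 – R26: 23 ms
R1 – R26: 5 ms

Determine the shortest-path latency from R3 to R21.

Compare a few routes:
R3 → R25 → R26 → R21: 5+2+8 = 15
R3 → R25 → R1 → R26 → R21: 5+6+5+8 = 24
The minimum is 15 ms via R3 → R25 → R26 → R21.

15 ms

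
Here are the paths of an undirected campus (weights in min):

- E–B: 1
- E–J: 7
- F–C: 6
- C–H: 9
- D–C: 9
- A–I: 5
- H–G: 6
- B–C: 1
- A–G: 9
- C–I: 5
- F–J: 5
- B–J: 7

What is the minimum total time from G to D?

24 min

Enumerating some paths:
G - H - C - D: 6+9+9 = 24
G - A - I - C - D: 9+5+5+9 = 28
Cheapest is G - H - C - D at 24 min.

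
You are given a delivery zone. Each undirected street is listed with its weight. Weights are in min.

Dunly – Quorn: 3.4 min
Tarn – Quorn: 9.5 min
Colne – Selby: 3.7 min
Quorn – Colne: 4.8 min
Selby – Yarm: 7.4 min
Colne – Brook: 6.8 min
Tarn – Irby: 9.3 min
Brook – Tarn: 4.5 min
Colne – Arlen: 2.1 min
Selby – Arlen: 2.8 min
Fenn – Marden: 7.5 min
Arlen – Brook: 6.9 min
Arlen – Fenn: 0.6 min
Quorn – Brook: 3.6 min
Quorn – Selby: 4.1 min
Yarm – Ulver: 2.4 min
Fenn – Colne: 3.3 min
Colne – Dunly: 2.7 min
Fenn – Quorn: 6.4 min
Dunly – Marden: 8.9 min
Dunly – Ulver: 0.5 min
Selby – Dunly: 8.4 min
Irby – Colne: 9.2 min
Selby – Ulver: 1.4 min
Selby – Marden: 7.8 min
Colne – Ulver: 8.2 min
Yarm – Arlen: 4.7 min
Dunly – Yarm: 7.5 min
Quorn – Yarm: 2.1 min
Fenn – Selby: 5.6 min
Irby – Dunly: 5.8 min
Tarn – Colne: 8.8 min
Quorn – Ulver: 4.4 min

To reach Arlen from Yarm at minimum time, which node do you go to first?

Arlen

Enumerating some paths:
Yarm → Arlen: 4.7 = 4.7
Yarm → Ulver → Dunly → Colne → Arlen: 2.4+0.5+2.7+2.1 = 7.7
Yarm → Ulver → Selby → Arlen: 2.4+1.4+2.8 = 6.6
Cheapest is Yarm → Arlen at 4.7 min.
So from Yarm the first move is to Arlen.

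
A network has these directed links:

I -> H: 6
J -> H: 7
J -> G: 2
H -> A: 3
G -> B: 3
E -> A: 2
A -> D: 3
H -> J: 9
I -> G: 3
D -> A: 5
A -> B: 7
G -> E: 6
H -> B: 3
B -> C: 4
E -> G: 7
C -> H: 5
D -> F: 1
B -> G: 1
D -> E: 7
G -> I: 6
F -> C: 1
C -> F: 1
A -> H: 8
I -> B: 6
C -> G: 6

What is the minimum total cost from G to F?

Running Dijkstra from G:
G: 0
B: 3  (via G)
E: 6  (via G)
I: 6  (via G)
C: 7  (via B)
A: 8  (via E)
F: 8  (via C)
Shortest route: G → B → C → F = 8.

8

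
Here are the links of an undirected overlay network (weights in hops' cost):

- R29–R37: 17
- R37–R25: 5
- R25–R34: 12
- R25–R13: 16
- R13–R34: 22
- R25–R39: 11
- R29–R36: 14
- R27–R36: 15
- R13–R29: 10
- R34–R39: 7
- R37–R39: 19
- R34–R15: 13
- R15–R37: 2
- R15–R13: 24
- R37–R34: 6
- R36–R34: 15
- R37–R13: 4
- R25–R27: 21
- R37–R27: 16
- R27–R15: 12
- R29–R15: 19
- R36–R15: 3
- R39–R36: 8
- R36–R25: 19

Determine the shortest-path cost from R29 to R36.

Shortest distances from R29:
R29: 0
R13: 10  (via R29)
R37: 14  (via R13)
R36: 14  (via R29)
Shortest route: R29–R36 = 14 hops' cost.

14 hops' cost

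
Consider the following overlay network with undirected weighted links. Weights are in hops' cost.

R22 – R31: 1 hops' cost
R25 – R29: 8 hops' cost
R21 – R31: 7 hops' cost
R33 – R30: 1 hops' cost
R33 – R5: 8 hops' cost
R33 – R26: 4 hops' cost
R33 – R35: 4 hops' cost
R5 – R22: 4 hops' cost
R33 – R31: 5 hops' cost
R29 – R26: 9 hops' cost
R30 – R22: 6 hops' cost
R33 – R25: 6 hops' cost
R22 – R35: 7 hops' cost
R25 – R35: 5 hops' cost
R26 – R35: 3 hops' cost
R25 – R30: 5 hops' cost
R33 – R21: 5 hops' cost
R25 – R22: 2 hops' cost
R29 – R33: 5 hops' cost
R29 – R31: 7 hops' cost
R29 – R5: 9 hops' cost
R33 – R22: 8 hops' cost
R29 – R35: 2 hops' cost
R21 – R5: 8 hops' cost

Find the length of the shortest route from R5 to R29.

Candidate routes:
R5 → R33 → R29: 8+5 = 13
R5 → R29: 9 = 9
R5 → R22 → R31 → R29: 4+1+7 = 12
Cheapest is R5 → R29 at 9 hops' cost.

9 hops' cost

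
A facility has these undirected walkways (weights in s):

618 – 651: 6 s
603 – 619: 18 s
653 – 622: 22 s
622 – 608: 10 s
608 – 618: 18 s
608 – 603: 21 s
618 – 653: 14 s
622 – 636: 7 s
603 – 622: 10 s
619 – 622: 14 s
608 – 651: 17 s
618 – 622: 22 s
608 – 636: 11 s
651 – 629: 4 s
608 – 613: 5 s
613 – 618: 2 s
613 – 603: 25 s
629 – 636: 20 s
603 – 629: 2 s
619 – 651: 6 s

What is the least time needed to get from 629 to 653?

24 s

Candidate routes:
629–603–622–653: 2+10+22 = 34
629–651–618–653: 4+6+14 = 24
The minimum is 24 s via 629–651–618–653.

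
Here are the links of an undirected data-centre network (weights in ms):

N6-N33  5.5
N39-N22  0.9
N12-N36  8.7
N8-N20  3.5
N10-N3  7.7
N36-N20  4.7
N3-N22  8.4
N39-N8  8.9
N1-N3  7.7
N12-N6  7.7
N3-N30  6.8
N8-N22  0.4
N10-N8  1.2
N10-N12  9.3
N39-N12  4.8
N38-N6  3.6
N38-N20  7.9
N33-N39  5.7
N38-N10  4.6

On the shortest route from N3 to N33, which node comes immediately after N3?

N22

Compare a few routes:
N3 → N10 → N8 → N22 → N39 → N33: 7.7+1.2+0.4+0.9+5.7 = 15.9
N3 → N22 → N39 → N33: 8.4+0.9+5.7 = 15
The minimum is 15 ms via N3 → N22 → N39 → N33.
So from N3 the first move is to N22.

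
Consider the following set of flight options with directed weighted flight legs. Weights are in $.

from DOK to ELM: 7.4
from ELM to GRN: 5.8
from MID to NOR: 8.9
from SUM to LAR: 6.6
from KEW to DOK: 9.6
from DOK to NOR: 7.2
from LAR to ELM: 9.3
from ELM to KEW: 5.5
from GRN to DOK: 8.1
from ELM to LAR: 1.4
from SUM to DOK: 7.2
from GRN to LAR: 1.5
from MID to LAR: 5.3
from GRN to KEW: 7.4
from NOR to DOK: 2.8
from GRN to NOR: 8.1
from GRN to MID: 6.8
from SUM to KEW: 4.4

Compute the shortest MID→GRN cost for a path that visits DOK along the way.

Shortest MID→DOK: MID–NOR–DOK = 11.7
Shortest DOK→GRN: DOK–ELM–GRN = 13.2
Total via DOK: 11.7 + 13.2 = $24.9.

$24.9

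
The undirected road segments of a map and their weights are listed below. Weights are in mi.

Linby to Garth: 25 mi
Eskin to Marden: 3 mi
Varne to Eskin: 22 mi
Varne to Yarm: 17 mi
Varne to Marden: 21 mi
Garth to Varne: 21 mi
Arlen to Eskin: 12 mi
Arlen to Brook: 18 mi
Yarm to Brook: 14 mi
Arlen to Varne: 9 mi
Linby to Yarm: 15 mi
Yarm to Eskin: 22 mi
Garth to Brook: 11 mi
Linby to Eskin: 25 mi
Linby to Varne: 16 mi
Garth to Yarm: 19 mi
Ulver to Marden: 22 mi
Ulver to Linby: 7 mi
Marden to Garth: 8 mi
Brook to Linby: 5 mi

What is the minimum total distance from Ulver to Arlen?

Running Dijkstra from Ulver:
Ulver: 0
Linby: 7  (via Ulver)
Brook: 12  (via Linby)
Marden: 22  (via Ulver)
Yarm: 22  (via Linby)
Garth: 23  (via Brook)
Varne: 23  (via Linby)
Eskin: 25  (via Marden)
Arlen: 30  (via Brook)
Shortest route: Ulver–Linby–Brook–Arlen = 30 mi.

30 mi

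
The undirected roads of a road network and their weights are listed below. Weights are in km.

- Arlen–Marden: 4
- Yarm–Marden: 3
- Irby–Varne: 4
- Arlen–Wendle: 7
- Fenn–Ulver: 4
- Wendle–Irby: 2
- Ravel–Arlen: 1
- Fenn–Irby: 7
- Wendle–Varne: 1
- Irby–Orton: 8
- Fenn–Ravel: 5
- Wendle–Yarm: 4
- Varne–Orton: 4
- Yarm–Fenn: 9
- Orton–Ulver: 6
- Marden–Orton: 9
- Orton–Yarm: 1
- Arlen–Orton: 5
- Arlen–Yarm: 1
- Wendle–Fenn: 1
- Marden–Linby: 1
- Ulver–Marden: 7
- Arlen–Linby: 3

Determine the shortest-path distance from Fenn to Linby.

9 km

Running Dijkstra from Fenn:
Fenn: 0
Wendle: 1  (via Fenn)
Varne: 2  (via Wendle)
Irby: 3  (via Wendle)
Ulver: 4  (via Fenn)
Ravel: 5  (via Fenn)
Yarm: 5  (via Wendle)
Arlen: 6  (via Ravel)
Orton: 6  (via Varne)
Marden: 8  (via Yarm)
Linby: 9  (via Arlen)
Shortest route: Fenn–Ravel–Arlen–Linby = 9 km.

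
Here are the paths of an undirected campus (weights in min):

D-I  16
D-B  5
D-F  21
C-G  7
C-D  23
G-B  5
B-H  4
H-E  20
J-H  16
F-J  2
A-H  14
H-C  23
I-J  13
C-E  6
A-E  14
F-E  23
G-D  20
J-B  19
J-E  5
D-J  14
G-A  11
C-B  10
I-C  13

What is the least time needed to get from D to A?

21 min

Candidate routes:
D → G → A: 20+11 = 31
D → B → H → A: 5+4+14 = 23
D → B → G → A: 5+5+11 = 21
Cheapest is D → B → G → A at 21 min.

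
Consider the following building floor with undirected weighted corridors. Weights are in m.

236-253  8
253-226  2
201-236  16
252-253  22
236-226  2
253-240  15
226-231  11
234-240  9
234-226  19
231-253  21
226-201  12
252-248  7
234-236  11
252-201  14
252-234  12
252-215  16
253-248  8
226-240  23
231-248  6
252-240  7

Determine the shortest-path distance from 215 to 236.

Enumerating some paths:
215–252–248–253–226–236: 16+7+8+2+2 = 35
215–252–248–253–236: 16+7+8+8 = 39
The minimum is 35 m via 215–252–248–253–226–236.

35 m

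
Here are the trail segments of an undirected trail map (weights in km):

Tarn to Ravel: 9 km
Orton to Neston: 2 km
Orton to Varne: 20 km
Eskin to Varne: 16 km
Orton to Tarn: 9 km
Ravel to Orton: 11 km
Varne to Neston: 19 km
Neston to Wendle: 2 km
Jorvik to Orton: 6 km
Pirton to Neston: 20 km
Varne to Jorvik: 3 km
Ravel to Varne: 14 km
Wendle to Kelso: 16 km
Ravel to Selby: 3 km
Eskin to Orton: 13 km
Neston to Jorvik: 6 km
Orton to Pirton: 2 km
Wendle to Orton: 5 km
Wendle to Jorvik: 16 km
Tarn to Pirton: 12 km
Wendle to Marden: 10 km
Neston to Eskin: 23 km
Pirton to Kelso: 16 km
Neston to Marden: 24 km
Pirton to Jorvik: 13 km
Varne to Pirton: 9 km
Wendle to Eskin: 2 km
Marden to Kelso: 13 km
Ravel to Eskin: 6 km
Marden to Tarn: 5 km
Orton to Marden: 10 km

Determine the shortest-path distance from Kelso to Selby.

27 km

Enumerating some paths:
Kelso - Marden - Tarn - Ravel - Selby: 13+5+9+3 = 30
Kelso - Wendle - Eskin - Ravel - Selby: 16+2+6+3 = 27
Kelso - Pirton - Orton - Ravel - Selby: 16+2+11+3 = 32
Cheapest is Kelso - Wendle - Eskin - Ravel - Selby at 27 km.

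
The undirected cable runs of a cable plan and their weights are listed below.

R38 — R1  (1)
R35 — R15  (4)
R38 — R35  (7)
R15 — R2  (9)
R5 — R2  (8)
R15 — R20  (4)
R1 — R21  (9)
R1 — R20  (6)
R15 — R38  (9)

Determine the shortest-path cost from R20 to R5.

21

Candidate routes:
R20 → R1 → R38 → R15 → R2 → R5: 6+1+9+9+8 = 33
R20 → R15 → R2 → R5: 4+9+8 = 21
The minimum is 21 via R20 → R15 → R2 → R5.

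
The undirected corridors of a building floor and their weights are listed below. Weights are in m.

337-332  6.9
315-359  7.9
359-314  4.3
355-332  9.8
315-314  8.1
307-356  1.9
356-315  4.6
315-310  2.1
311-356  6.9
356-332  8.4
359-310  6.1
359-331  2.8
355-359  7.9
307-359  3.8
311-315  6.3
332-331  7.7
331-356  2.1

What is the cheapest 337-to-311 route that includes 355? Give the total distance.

36.4 m

Best 337 to 355: 337–332–355 costing 16.7
Shortest 355→311: 355–359–331–356–311 = 19.7
Total via 355: 16.7 + 19.7 = 36.4 m.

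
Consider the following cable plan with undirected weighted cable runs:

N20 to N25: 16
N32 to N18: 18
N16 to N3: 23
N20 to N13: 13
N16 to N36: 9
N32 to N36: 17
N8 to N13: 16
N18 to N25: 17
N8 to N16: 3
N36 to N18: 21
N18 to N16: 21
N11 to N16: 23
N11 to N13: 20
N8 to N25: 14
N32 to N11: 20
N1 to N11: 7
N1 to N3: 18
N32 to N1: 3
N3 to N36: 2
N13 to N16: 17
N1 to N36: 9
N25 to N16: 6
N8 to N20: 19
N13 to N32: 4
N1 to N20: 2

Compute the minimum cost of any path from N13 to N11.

14

Running Dijkstra from N13:
N13: 0
N32: 4  (via N13)
N1: 7  (via N32)
N20: 9  (via N1)
N11: 14  (via N1)
Shortest route: N13–N32–N1–N11 = 14.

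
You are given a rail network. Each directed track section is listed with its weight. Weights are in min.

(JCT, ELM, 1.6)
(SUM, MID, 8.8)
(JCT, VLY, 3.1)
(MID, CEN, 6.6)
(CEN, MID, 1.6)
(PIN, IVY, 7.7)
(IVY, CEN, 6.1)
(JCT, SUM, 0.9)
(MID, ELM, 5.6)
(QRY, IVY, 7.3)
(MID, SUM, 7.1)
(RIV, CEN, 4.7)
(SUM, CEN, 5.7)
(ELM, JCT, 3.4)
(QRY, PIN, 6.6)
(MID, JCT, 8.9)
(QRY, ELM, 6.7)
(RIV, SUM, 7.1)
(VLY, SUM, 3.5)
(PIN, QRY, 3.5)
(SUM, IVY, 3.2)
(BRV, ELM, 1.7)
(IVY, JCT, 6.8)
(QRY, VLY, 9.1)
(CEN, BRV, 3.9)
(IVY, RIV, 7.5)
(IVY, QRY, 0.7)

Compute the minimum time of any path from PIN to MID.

15.4 min

Enumerating some paths:
PIN - IVY - CEN - MID: 7.7+6.1+1.6 = 15.4
PIN - IVY - RIV - CEN - MID: 7.7+7.5+4.7+1.6 = 21.5
PIN - QRY - IVY - CEN - MID: 3.5+7.3+6.1+1.6 = 18.5
Cheapest is PIN - IVY - CEN - MID at 15.4 min.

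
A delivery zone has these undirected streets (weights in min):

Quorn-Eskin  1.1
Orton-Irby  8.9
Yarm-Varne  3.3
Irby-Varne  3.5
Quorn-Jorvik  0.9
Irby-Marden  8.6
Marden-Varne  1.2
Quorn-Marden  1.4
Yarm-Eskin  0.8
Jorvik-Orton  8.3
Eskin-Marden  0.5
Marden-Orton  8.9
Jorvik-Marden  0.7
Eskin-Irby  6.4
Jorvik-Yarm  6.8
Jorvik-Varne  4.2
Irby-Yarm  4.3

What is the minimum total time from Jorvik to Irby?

Shortest distances from Jorvik:
Jorvik: 0
Marden: 0.7  (via Jorvik)
Quorn: 0.9  (via Jorvik)
Eskin: 1.2  (via Marden)
Varne: 1.9  (via Marden)
Yarm: 2  (via Eskin)
Irby: 5.4  (via Varne)
Shortest route: Jorvik → Marden → Varne → Irby = 5.4 min.

5.4 min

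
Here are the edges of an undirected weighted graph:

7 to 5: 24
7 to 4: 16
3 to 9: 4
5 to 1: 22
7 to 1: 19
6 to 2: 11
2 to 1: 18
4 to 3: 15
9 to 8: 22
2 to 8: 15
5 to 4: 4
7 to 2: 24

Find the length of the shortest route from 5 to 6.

Candidate routes:
5 → 4 → 7 → 2 → 6: 4+16+24+11 = 55
5 → 7 → 2 → 6: 24+24+11 = 59
5 → 1 → 2 → 6: 22+18+11 = 51
The minimum is 51 via 5 → 1 → 2 → 6.

51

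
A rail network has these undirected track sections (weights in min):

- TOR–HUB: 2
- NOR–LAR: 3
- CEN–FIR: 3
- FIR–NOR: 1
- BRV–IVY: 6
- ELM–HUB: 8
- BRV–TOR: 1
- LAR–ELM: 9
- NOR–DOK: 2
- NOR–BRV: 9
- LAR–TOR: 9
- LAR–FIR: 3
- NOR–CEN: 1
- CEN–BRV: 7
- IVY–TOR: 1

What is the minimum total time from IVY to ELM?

11 min

Settle nodes by increasing distance from IVY:
IVY: 0
TOR: 1  (via IVY)
BRV: 2  (via TOR)
HUB: 3  (via TOR)
CEN: 9  (via BRV)
LAR: 10  (via TOR)
NOR: 10  (via CEN)
ELM: 11  (via HUB)
Shortest route: IVY–TOR–HUB–ELM = 11 min.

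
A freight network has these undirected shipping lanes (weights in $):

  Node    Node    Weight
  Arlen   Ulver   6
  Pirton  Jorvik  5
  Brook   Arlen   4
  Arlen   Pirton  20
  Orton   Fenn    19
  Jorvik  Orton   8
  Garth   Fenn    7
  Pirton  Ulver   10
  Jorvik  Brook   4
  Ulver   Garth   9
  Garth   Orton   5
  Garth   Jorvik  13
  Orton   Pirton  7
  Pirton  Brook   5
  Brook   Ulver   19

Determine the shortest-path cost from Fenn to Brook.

$24

Shortest distances from Fenn:
Fenn: 0
Garth: 7  (via Fenn)
Orton: 12  (via Garth)
Ulver: 16  (via Garth)
Pirton: 19  (via Orton)
Jorvik: 20  (via Garth)
Arlen: 22  (via Ulver)
Brook: 24  (via Pirton)
Shortest route: Fenn → Garth → Orton → Pirton → Brook = $24.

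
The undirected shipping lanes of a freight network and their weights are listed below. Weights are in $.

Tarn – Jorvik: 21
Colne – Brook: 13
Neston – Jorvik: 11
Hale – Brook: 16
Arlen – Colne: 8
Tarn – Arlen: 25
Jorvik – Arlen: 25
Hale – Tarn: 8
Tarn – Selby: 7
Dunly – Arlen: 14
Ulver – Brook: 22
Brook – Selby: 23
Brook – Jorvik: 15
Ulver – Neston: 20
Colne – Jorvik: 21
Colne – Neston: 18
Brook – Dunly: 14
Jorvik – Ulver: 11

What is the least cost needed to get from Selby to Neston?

Settle nodes by increasing distance from Selby:
Selby: 0
Tarn: 7  (via Selby)
Hale: 15  (via Tarn)
Brook: 23  (via Selby)
Jorvik: 28  (via Tarn)
Arlen: 32  (via Tarn)
Colne: 36  (via Brook)
Dunly: 37  (via Brook)
Neston: 39  (via Jorvik)
Shortest route: Selby → Tarn → Jorvik → Neston = $39.

$39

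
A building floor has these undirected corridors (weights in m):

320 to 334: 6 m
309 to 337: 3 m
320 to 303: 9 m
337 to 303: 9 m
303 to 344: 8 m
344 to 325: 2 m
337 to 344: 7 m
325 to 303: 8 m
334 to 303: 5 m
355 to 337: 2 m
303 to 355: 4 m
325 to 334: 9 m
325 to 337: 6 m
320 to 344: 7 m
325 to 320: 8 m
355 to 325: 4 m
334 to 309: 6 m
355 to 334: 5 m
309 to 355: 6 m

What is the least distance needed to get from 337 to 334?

7 m

Enumerating some paths:
337–309–334: 3+6 = 9
337–355–334: 2+5 = 7
The minimum is 7 m via 337–355–334.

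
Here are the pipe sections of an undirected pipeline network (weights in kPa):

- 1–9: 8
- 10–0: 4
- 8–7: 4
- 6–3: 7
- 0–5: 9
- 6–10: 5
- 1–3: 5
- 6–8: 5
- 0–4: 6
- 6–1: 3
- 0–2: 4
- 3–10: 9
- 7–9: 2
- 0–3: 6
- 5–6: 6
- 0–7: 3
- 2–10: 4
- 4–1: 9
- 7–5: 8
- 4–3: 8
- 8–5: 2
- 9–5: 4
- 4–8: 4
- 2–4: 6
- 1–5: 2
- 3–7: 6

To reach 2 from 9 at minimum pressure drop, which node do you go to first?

7

Enumerating some paths:
9–7–0–10–2: 2+3+4+4 = 13
9–7–0–2: 2+3+4 = 9
The minimum is 9 kPa via 9–7–0–2.
So from 9 the first move is to 7.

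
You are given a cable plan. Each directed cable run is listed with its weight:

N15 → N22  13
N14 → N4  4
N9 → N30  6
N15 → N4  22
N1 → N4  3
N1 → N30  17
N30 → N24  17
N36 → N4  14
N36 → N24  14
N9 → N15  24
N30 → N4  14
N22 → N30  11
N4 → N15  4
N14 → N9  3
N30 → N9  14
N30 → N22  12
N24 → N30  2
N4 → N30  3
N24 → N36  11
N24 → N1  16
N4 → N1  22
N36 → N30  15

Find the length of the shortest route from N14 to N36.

35

Compare a few routes:
N14–N9–N30–N24–N36: 3+6+17+11 = 37
N14–N4–N30–N24–N36: 4+3+17+11 = 35
Cheapest is N14–N4–N30–N24–N36 at 35.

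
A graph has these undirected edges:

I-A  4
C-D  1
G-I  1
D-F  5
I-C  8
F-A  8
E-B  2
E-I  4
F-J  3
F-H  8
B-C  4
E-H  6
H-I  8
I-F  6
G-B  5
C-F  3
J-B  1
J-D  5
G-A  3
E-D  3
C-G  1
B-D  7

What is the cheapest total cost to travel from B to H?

Shortest distances from B:
B: 0
J: 1  (via B)
E: 2  (via B)
C: 4  (via B)
F: 4  (via J)
D: 5  (via E)
G: 5  (via B)
I: 6  (via E)
A: 8  (via G)
H: 8  (via E)
Shortest route: B–E–H = 8.

8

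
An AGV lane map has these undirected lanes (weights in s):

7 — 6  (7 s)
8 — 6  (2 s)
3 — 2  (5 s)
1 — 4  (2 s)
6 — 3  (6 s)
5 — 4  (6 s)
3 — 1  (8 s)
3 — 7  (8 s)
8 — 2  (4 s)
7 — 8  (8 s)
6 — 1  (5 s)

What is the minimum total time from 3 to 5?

Settle nodes by increasing distance from 3:
3: 0
2: 5  (via 3)
6: 6  (via 3)
1: 8  (via 3)
7: 8  (via 3)
8: 8  (via 6)
4: 10  (via 1)
5: 16  (via 4)
Shortest route: 3 → 1 → 4 → 5 = 16 s.

16 s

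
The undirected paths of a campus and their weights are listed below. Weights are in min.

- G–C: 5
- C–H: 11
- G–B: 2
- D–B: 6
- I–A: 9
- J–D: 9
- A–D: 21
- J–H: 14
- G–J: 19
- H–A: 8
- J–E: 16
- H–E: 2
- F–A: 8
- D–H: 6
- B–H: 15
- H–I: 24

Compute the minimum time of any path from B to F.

28 min

Enumerating some paths:
B–H–A–F: 15+8+8 = 31
B–D–H–A–F: 6+6+8+8 = 28
Cheapest is B–D–H–A–F at 28 min.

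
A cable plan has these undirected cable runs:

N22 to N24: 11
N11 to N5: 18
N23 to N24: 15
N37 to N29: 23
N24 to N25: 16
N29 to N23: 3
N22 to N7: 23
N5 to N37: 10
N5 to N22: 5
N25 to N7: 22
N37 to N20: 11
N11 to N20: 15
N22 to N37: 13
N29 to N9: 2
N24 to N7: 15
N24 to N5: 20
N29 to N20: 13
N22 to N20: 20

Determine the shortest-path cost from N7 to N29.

33

Running Dijkstra from N7:
N7: 0
N24: 15  (via N7)
N25: 22  (via N7)
N22: 23  (via N7)
N5: 28  (via N22)
N23: 30  (via N24)
N29: 33  (via N23)
Shortest route: N7 → N24 → N23 → N29 = 33.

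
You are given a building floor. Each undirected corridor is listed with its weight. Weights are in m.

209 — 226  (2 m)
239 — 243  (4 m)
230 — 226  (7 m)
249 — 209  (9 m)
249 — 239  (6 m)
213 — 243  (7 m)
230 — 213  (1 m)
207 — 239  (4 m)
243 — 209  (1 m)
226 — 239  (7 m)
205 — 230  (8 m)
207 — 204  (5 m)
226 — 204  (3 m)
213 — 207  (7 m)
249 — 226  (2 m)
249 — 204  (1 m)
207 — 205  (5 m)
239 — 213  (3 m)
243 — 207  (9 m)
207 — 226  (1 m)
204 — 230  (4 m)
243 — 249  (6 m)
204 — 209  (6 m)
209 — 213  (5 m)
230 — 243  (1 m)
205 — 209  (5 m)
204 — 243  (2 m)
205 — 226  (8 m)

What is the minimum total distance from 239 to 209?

5 m

Settle nodes by increasing distance from 239:
239: 0
213: 3  (via 239)
243: 4  (via 239)
230: 4  (via 213)
207: 4  (via 239)
226: 5  (via 207)
209: 5  (via 243)
Shortest route: 239 → 243 → 209 = 5 m.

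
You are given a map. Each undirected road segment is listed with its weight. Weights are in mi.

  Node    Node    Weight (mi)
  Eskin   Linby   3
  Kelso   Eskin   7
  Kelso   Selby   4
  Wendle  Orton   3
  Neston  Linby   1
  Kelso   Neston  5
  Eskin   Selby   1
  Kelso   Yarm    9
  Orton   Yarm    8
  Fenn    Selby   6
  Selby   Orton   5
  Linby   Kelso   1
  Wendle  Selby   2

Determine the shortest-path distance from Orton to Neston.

Enumerating some paths:
Orton–Selby–Eskin–Linby–Neston: 5+1+3+1 = 10
Orton–Wendle–Selby–Kelso–Linby–Neston: 3+2+4+1+1 = 11
Orton–Wendle–Selby–Kelso–Neston: 3+2+4+5 = 14
Orton–Selby–Kelso–Linby–Neston: 5+4+1+1 = 11
The minimum is 10 mi via Orton–Selby–Eskin–Linby–Neston.

10 mi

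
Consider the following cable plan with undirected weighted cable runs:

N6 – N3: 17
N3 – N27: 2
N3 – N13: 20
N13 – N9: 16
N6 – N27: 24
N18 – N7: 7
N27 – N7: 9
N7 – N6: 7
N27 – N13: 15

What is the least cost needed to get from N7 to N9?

Compare a few routes:
N7–N6–N3–N27–N13–N9: 7+17+2+15+16 = 57
N7–N27–N13–N9: 9+15+16 = 40
N7–N27–N3–N13–N9: 9+2+20+16 = 47
The minimum is 40 via N7–N27–N13–N9.

40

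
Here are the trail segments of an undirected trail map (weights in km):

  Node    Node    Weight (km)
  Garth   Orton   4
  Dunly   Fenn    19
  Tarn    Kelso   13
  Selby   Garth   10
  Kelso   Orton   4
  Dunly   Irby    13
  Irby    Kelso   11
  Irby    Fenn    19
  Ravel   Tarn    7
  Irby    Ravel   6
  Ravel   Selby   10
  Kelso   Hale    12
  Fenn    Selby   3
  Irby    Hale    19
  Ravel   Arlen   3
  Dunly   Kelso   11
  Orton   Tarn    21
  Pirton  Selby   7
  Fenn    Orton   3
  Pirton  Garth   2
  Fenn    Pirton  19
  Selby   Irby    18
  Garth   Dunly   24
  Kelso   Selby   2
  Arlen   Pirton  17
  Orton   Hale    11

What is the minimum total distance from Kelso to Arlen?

Settle nodes by increasing distance from Kelso:
Kelso: 0
Selby: 2  (via Kelso)
Orton: 4  (via Kelso)
Fenn: 5  (via Selby)
Garth: 8  (via Orton)
Pirton: 9  (via Selby)
Dunly: 11  (via Kelso)
Irby: 11  (via Kelso)
Hale: 12  (via Kelso)
Ravel: 12  (via Selby)
Tarn: 13  (via Kelso)
Arlen: 15  (via Ravel)
Shortest route: Kelso → Selby → Ravel → Arlen = 15 km.

15 km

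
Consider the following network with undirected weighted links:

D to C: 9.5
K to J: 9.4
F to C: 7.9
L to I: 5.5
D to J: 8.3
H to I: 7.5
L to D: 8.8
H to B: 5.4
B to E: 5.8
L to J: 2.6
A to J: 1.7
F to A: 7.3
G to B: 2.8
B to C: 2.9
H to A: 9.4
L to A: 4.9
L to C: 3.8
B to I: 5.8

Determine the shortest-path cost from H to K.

Compare a few routes:
H → I → L → J → K: 7.5+5.5+2.6+9.4 = 25
H → B → C → L → J → K: 5.4+2.9+3.8+2.6+9.4 = 24.1
H → A → J → K: 9.4+1.7+9.4 = 20.5
Cheapest is H → A → J → K at 20.5.

20.5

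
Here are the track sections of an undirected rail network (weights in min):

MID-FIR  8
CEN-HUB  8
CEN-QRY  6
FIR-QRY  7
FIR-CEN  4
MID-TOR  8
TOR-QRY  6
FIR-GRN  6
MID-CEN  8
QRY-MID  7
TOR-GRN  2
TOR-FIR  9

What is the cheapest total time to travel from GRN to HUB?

18 min

Settle nodes by increasing distance from GRN:
GRN: 0
TOR: 2  (via GRN)
FIR: 6  (via GRN)
QRY: 8  (via TOR)
MID: 10  (via TOR)
CEN: 10  (via FIR)
HUB: 18  (via CEN)
Shortest route: GRN–FIR–CEN–HUB = 18 min.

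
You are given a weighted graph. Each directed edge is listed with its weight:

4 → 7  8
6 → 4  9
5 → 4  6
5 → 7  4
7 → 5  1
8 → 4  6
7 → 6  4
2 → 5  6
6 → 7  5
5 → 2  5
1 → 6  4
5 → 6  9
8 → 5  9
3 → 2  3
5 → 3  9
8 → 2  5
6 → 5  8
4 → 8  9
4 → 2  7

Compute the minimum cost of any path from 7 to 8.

16

Shortest distances from 7:
7: 0
5: 1  (via 7)
6: 4  (via 7)
2: 6  (via 5)
4: 7  (via 5)
3: 10  (via 5)
8: 16  (via 4)
Shortest route: 7–5–4–8 = 16.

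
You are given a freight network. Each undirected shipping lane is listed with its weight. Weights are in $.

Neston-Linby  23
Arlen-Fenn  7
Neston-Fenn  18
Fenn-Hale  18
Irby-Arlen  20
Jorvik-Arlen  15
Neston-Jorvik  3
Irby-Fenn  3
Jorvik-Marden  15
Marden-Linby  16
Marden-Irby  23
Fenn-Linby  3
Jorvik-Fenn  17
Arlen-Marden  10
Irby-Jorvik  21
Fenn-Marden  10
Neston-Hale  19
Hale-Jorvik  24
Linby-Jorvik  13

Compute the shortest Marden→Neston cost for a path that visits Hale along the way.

Shortest Marden→Hale: Marden–Fenn–Hale = 28
Best Hale to Neston: Hale–Neston costing 19
Total via Hale: 28 + 19 = $47.

$47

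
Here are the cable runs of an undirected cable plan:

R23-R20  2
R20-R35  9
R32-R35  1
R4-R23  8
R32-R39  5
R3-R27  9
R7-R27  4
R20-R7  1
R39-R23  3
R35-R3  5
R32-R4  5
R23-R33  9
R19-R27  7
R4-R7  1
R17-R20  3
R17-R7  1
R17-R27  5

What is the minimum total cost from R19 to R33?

23

Enumerating some paths:
R19 - R27 - R7 - R20 - R23 - R33: 7+4+1+2+9 = 23
R19 - R27 - R17 - R7 - R20 - R23 - R33: 7+5+1+1+2+9 = 25
The minimum is 23 via R19 - R27 - R7 - R20 - R23 - R33.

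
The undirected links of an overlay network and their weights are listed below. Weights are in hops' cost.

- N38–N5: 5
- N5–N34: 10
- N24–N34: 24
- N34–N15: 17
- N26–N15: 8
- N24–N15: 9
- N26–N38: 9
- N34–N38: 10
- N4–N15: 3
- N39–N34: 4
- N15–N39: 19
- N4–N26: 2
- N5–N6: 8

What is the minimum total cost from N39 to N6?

22 hops' cost

Compare a few routes:
N39 - N34 - N5 - N6: 4+10+8 = 22
N39 - N34 - N38 - N5 - N6: 4+10+5+8 = 27
The minimum is 22 hops' cost via N39 - N34 - N5 - N6.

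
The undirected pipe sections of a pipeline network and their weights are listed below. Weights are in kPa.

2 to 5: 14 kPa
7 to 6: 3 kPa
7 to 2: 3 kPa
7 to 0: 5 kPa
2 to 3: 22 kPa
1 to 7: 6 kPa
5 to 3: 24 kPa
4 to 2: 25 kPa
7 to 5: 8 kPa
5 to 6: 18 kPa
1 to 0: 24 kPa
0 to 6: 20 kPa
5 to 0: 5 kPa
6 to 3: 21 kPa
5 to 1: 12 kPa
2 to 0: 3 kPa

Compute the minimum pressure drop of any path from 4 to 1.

Compare a few routes:
4 → 2 → 0 → 7 → 1: 25+3+5+6 = 39
4 → 2 → 7 → 1: 25+3+6 = 34
The minimum is 34 kPa via 4 → 2 → 7 → 1.

34 kPa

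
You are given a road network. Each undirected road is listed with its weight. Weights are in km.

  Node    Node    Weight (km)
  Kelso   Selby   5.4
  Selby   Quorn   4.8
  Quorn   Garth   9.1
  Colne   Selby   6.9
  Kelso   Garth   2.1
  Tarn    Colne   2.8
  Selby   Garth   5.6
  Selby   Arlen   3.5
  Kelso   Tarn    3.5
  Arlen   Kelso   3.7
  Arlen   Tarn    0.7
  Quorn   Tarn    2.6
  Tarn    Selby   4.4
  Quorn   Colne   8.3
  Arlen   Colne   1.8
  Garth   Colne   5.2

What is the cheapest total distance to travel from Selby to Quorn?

4.8 km

Enumerating some paths:
Selby → Arlen → Tarn → Quorn: 3.5+0.7+2.6 = 6.8
Selby → Tarn → Quorn: 4.4+2.6 = 7
Selby → Quorn: 4.8 = 4.8
The minimum is 4.8 km via Selby → Quorn.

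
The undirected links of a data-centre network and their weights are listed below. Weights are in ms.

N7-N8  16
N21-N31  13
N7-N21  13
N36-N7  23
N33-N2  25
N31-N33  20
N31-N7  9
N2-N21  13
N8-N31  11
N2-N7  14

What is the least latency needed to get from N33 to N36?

Shortest distances from N33:
N33: 0
N31: 20  (via N33)
N2: 25  (via N33)
N7: 29  (via N31)
N8: 31  (via N31)
N21: 33  (via N31)
N36: 52  (via N7)
Shortest route: N33 → N31 → N7 → N36 = 52 ms.

52 ms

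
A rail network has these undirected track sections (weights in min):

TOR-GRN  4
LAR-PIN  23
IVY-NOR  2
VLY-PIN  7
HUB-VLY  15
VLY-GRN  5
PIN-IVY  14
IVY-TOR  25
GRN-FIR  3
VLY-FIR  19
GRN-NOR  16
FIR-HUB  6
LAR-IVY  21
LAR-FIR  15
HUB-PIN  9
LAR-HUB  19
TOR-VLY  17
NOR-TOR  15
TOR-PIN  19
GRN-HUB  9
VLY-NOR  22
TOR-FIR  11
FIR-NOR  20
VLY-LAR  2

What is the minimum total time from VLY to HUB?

Candidate routes:
VLY - HUB: 15 = 15
VLY - LAR - HUB: 2+19 = 21
VLY - PIN - HUB: 7+9 = 16
VLY - GRN - HUB: 5+9 = 14
Cheapest is VLY - GRN - HUB at 14 min.

14 min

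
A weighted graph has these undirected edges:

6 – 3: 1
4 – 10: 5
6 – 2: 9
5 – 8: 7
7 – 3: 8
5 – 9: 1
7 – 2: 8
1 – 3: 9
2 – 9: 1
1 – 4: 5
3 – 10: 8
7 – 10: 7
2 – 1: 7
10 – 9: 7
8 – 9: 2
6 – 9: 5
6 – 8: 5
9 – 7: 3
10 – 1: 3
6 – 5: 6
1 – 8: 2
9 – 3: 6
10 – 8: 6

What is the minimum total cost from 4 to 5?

Compare a few routes:
4 → 10 → 9 → 5: 5+7+1 = 13
4 → 1 → 8 → 9 → 5: 5+2+2+1 = 10
Cheapest is 4 → 1 → 8 → 9 → 5 at 10.

10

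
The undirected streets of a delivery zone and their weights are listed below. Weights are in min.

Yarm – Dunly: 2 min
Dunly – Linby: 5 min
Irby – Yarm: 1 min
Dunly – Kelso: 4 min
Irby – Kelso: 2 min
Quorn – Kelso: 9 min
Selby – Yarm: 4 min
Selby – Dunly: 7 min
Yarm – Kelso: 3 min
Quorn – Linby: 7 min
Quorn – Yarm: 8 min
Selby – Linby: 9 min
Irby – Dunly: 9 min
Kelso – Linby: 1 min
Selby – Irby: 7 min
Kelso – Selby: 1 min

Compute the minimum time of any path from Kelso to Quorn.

8 min

Settle nodes by increasing distance from Kelso:
Kelso: 0
Selby: 1  (via Kelso)
Linby: 1  (via Kelso)
Irby: 2  (via Kelso)
Yarm: 3  (via Kelso)
Dunly: 4  (via Kelso)
Quorn: 8  (via Linby)
Shortest route: Kelso–Linby–Quorn = 8 min.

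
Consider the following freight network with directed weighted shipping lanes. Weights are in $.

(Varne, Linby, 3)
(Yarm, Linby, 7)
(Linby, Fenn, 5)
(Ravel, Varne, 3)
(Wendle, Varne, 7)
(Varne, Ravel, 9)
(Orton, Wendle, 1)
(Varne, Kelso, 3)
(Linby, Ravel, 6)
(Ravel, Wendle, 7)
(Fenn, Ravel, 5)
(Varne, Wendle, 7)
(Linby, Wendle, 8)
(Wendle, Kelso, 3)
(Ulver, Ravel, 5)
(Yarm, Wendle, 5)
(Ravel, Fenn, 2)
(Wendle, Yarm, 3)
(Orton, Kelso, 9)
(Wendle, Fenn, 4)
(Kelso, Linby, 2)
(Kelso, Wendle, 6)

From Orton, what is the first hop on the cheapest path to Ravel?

Enumerating some paths:
Orton → Wendle → Kelso → Linby → Ravel: 1+3+2+6 = 12
Orton → Wendle → Fenn → Ravel: 1+4+5 = 10
The minimum is $10 via Orton → Wendle → Fenn → Ravel.
So from Orton the first move is to Wendle.

Wendle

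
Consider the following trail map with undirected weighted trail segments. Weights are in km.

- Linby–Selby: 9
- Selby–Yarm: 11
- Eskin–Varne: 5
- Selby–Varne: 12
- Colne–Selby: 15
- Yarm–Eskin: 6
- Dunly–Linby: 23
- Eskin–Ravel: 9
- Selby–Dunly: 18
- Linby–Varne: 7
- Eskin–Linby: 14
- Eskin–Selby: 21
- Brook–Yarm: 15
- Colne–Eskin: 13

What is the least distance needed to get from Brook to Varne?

26 km

Running Dijkstra from Brook:
Brook: 0
Yarm: 15  (via Brook)
Eskin: 21  (via Yarm)
Selby: 26  (via Yarm)
Varne: 26  (via Eskin)
Shortest route: Brook–Yarm–Eskin–Varne = 26 km.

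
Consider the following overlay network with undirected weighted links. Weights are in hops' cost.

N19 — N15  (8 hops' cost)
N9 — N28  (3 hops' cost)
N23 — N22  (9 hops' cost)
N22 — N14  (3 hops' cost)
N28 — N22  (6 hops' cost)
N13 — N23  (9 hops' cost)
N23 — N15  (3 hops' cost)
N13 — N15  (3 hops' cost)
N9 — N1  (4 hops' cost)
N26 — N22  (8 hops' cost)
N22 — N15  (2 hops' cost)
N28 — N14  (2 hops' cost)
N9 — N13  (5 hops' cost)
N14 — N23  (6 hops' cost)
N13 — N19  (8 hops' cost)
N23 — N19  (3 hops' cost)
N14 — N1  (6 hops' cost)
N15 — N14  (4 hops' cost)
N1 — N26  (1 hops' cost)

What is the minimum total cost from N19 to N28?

Compare a few routes:
N19 - N23 - N15 - N22 - N14 - N28: 3+3+2+3+2 = 13
N19 - N23 - N15 - N14 - N28: 3+3+4+2 = 12
N19 - N23 - N14 - N28: 3+6+2 = 11
The minimum is 11 hops' cost via N19 - N23 - N14 - N28.

11 hops' cost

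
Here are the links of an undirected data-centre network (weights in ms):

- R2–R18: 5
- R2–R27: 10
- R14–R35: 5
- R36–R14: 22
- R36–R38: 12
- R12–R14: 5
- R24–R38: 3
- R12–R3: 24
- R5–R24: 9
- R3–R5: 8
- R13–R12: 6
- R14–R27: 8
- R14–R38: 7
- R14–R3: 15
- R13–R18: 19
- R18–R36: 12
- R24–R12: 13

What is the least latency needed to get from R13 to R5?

Shortest distances from R13:
R13: 0
R12: 6  (via R13)
R14: 11  (via R12)
R35: 16  (via R14)
R38: 18  (via R14)
R18: 19  (via R13)
R24: 19  (via R12)
R27: 19  (via R14)
R2: 24  (via R18)
R3: 26  (via R14)
R5: 28  (via R24)
Shortest route: R13–R12–R24–R5 = 28 ms.

28 ms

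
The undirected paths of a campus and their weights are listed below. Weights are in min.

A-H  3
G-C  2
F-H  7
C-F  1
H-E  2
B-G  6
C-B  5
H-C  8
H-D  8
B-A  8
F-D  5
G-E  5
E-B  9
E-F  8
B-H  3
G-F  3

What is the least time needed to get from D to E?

10 min

Compare a few routes:
D–F–E: 5+8 = 13
D–F–G–E: 5+3+5 = 13
D–H–E: 8+2 = 10
Cheapest is D–H–E at 10 min.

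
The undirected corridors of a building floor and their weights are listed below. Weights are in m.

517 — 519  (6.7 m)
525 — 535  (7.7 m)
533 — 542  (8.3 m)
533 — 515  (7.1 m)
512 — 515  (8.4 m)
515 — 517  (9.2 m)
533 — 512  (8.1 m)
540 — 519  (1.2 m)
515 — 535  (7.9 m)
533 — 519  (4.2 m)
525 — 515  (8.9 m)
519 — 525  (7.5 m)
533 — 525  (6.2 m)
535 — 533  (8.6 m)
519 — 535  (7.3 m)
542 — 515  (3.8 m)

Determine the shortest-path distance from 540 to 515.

Settle nodes by increasing distance from 540:
540: 0
519: 1.2  (via 540)
533: 5.4  (via 519)
517: 7.9  (via 519)
535: 8.5  (via 519)
525: 8.7  (via 519)
515: 12.5  (via 533)
Shortest route: 540 → 519 → 533 → 515 = 12.5 m.

12.5 m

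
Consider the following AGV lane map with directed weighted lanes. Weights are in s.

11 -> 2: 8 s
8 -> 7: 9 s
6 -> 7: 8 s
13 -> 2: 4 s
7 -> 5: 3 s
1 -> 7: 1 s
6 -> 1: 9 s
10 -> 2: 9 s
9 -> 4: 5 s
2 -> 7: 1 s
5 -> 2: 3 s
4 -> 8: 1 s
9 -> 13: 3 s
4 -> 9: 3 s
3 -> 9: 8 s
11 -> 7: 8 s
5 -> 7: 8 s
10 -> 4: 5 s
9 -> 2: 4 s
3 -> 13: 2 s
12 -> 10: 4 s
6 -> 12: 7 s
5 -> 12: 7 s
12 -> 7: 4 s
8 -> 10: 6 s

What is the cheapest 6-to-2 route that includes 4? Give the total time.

Shortest 6→4: 6 → 12 → 10 → 4 = 16
Best 4 to 2: 4 → 9 → 2 costing 7
Total via 4: 16 + 7 = 23 s.

23 s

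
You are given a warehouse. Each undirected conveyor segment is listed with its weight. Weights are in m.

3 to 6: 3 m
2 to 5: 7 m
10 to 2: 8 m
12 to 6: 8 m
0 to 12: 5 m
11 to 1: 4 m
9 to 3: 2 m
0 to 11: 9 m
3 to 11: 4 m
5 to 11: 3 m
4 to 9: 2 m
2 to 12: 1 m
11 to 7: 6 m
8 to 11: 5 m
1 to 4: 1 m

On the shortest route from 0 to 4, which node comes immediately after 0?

Enumerating some paths:
0 - 11 - 1 - 4: 9+4+1 = 14
0 - 11 - 3 - 9 - 4: 9+4+2+2 = 17
The minimum is 14 m via 0 - 11 - 1 - 4.
So from 0 the first move is to 11.

11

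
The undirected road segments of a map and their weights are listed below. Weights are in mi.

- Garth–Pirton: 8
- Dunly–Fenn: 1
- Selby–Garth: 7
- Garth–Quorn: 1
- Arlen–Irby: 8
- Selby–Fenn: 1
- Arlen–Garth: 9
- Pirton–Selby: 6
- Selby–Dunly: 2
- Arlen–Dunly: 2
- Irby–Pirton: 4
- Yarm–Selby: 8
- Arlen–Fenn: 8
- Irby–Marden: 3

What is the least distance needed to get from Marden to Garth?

15 mi

Candidate routes:
Marden - Irby - Pirton - Selby - Garth: 3+4+6+7 = 20
Marden - Irby - Arlen - Garth: 3+8+9 = 20
Marden - Irby - Pirton - Garth: 3+4+8 = 15
The minimum is 15 mi via Marden - Irby - Pirton - Garth.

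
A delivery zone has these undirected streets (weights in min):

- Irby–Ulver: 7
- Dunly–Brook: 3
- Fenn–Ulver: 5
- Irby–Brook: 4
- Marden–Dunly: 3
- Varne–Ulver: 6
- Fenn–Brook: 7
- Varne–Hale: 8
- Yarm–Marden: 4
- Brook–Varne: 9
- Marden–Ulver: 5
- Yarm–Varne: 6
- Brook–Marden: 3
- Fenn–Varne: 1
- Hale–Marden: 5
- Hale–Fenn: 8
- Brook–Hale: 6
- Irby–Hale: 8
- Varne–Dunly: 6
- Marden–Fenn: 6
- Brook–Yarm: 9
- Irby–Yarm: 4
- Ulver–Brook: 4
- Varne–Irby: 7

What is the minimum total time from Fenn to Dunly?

7 min

Running Dijkstra from Fenn:
Fenn: 0
Varne: 1  (via Fenn)
Ulver: 5  (via Fenn)
Marden: 6  (via Fenn)
Brook: 7  (via Fenn)
Yarm: 7  (via Varne)
Dunly: 7  (via Varne)
Shortest route: Fenn → Varne → Dunly = 7 min.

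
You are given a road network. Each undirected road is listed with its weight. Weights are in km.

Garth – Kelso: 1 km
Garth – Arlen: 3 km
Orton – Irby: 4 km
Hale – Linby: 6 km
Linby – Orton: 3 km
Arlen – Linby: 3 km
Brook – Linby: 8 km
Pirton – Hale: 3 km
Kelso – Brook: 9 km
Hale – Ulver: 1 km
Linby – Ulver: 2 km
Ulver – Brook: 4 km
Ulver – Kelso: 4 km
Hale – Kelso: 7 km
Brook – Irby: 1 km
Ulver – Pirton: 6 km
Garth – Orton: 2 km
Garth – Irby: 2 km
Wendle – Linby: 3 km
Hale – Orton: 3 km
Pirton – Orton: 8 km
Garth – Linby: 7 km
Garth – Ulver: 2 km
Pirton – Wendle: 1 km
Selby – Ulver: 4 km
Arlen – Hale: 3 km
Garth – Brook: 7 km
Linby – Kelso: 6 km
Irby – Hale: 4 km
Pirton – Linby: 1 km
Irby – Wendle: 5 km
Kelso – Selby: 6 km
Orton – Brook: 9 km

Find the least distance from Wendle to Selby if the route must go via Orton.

13 km

Best Wendle to Orton: Wendle–Pirton–Linby–Orton costing 5
Best Orton to Selby: Orton–Garth–Ulver–Selby costing 8
Total via Orton: 5 + 8 = 13 km.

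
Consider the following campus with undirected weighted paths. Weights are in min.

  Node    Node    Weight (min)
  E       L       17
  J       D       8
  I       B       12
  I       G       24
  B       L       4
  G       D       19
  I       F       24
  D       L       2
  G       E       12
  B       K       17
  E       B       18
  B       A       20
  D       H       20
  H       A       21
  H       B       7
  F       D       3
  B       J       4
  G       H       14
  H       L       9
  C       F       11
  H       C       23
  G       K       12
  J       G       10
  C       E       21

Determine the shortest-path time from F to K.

Settle nodes by increasing distance from F:
F: 0
D: 3  (via F)
L: 5  (via D)
B: 9  (via L)
C: 11  (via F)
J: 11  (via D)
H: 14  (via L)
G: 21  (via J)
I: 21  (via B)
E: 22  (via L)
K: 26  (via B)
Shortest route: F–D–L–B–K = 26 min.

26 min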